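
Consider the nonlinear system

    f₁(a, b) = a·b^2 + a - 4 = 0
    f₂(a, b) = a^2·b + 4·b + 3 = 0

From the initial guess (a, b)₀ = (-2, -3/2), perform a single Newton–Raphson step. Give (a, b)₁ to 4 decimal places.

At (-2, -3/2): F = (-10.5000, -9.0000).
Jacobian J = [[b^2 + 1, 2·a·b], [2·a·b, a^2 + 4]].
At the point, J = [[3.2500, 6.0000], [6.0000, 8.0000]] (det J = -10.0000).
Solving J·Δ = −F gives Δ = (-3.0000, 3.3750).
Then the next iterate is (a, b)₁ = (-5.0000, 1.8750).

(-5.0000, 1.8750)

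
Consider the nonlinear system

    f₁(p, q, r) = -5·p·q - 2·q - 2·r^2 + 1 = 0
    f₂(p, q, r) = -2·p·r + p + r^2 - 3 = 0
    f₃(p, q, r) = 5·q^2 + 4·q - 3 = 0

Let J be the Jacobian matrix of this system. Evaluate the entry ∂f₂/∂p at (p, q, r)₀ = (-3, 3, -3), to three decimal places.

∂f₂/∂p = -2·r + 1.
At (-3, 3, -3) this is 7.000.

7.000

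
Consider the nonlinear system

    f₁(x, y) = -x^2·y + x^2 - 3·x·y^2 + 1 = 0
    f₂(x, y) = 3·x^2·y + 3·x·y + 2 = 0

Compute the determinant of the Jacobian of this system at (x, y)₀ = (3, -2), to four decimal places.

1350.0000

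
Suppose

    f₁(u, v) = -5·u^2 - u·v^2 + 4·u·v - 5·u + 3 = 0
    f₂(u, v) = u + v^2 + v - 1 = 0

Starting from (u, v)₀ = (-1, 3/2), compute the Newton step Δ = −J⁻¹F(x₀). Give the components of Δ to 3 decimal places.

(0.035, -0.446)

At (-1, 3/2): F = (-0.750, 1.750).
Jacobian J = [[-10·u - v^2 + 4·v - 5, -2·u·v + 4·u], [1, 2·v + 1]].
At the point, J = [[8.750, -1.000], [1.000, 4.000]] (det J = 36.000).
Solving J·Δ = −F gives Δ = (0.035, -0.446).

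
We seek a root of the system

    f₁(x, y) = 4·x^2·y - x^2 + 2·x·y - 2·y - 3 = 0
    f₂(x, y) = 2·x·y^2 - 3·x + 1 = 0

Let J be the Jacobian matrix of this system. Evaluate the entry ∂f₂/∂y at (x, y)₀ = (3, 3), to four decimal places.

36.0000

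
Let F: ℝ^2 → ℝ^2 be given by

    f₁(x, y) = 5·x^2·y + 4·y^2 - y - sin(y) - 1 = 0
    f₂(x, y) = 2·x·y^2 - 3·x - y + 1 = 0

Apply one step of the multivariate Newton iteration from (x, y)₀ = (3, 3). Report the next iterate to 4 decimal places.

At (3, 3): F = (166.858880, 43.0000).
Jacobian J = [[10·x·y, 5·x^2 + 8·y - cos(y) - 1], [2·y^2 - 3, 4·x·y - 1]].
At the point, J = [[90.0000, 68.989992], [15.0000, 35.0000]] (det J = 2115.150113).
Solving J·Δ = −F gives Δ = (-1.3585, -0.6463).
Then the next iterate is (x, y)₁ = (1.6415, 2.3537).

(1.6415, 2.3537)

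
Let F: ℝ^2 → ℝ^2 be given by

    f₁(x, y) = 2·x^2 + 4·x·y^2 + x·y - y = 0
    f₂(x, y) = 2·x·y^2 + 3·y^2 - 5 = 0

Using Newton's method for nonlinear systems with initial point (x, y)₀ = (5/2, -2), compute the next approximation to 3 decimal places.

(1.316, -1.452)

At (5/2, -2): F = (49.500, 27.000).
Jacobian J = [[4·x + 4·y^2 + y, 8·x·y + x - 1], [2·y^2, 4·x·y + 6·y]].
At the point, J = [[24.000, -38.500], [8.000, -32.000]] (det J = -460.000).
Solving J·Δ = −F gives Δ = (-1.184, 0.548).
Then the next iterate is (x, y)₁ = (1.316, -1.452).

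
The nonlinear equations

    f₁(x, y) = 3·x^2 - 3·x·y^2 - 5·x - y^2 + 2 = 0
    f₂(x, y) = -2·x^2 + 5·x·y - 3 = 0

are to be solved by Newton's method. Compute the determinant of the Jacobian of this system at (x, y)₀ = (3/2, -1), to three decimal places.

128.500

J = [[6·x - 3·y^2 - 5, -6·x·y - 2·y], [-4·x + 5·y, 5·x]].
At the point, J = [[1.000, 11.000], [-11.000, 7.500]].
det J = 128.500.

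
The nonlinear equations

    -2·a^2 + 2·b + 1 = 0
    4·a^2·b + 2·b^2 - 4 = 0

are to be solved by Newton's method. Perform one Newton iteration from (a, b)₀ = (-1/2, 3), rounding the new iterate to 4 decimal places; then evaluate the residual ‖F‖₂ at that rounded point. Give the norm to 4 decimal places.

4.5677

At (-1/2, 3): F = (6.5000, 17.0000).
Jacobian J = [[-4·a, 2], [8·a·b, 4·a^2 + 4·b]].
At the point, J = [[2.0000, 2.0000], [-12.0000, 13.0000]] (det J = 50.0000).
Solving J·Δ = −F gives Δ = (-1.0100, -2.2400).
Then the next iterate is (a, b)₁ = (-1.5100, 0.7600).
Re-evaluating at (-1.5100, 0.7600): F = (-2.0402, 4.086704), so ‖F‖₂ = 4.5677.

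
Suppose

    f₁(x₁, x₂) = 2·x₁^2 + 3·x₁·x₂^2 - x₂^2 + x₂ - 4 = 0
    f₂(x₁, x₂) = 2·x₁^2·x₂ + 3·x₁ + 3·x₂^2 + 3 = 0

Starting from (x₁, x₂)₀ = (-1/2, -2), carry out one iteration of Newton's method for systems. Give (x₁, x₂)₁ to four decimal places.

(-0.2878, -0.7839)

At (-1/2, -2): F = (-15.5000, 12.5000).
Jacobian J = [[4·x₁ + 3·x₂^2, 6·x₁·x₂ - 2·x₂ + 1], [4·x₁·x₂ + 3, 2·x₁^2 + 6·x₂]].
At the point, J = [[10.0000, 11.0000], [7.0000, -11.5000]] (det J = -192.0000).
Solving J·Δ = −F gives Δ = (0.2122, 1.2161).
Then the next iterate is (x₁, x₂)₁ = (-0.2878, -0.7839).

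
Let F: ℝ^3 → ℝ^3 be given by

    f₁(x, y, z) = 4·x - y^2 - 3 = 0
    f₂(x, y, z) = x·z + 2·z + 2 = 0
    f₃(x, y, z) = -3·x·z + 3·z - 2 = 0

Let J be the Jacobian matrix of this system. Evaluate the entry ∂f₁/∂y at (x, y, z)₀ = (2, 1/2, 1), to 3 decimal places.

-1.000

∂f₁/∂y = -2·y.
At (2, 1/2, 1) this is -1.000.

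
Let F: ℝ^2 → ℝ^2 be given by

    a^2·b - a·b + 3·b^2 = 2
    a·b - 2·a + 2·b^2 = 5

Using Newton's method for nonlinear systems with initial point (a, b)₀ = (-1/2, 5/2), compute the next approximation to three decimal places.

(0.633, 1.677)

At (-1/2, 5/2): F = (18.625, 7.250).
Jacobian J = [[2·a·b - b, a^2 - a + 6·b], [b - 2, a + 4·b]].
At the point, J = [[-5.000, 15.750], [0.500, 9.500]] (det J = -55.375).
Solving J·Δ = −F gives Δ = (1.133, -0.823).
Then the next iterate is (a, b)₁ = (0.633, 1.677).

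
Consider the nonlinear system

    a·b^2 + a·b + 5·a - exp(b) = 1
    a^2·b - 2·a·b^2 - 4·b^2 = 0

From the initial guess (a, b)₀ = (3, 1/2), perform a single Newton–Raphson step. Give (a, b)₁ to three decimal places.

At (3, 1/2): F = (14.60128, 2.000).
Jacobian J = [[b^2 + b + 5, 2·a·b + a - exp(b)], [2·a·b - 2·b^2, a^2 - 4·a·b - 8·b]].
At the point, J = [[5.750, 4.35128], [2.500, -1.000]] (det J = -16.62820).
Solving J·Δ = −F gives Δ = (-1.401, -1.504).
Then the next iterate is (a, b)₁ = (1.599, -1.004).

(1.599, -1.004)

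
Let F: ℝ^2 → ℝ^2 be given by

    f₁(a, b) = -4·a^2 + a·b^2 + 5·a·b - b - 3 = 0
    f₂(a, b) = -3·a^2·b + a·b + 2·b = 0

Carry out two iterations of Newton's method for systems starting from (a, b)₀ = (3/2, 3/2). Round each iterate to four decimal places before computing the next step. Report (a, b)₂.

(1.0118, 1.3085)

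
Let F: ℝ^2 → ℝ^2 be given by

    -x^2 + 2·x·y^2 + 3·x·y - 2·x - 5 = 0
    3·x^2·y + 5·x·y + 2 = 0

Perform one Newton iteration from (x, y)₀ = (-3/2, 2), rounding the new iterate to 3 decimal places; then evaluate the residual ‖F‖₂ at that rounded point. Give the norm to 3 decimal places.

7.777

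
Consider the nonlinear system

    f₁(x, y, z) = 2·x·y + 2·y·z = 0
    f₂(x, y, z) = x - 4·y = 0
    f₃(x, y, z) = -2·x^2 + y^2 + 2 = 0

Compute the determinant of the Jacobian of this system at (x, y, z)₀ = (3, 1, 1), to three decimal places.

-92.000

J = [[2·y, 2·x + 2·z, 2·y], [1, -4, 0], [-4·x, 2·y, 0]].
At the point, J = [[2.000, 8.000, 2.000], [1.000, -4.000, 0.000], [-12.000, 2.000, 0.000]].
det J = -92.000.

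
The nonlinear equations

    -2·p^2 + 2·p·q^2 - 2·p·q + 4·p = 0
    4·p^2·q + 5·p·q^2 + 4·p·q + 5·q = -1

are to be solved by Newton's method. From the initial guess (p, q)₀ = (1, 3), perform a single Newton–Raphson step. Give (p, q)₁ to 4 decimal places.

At (1, 3): F = (14.0000, 85.0000).
Jacobian J = [[-4·p + 2·q^2 - 2·q + 4, 4·p·q - 2·p], [8·p·q + 5·q^2 + 4·q, 4·p^2 + 10·p·q + 4·p + 5]].
At the point, J = [[12.0000, 10.0000], [81.0000, 43.0000]] (det J = -294.0000).
Solving J·Δ = −F gives Δ = (-0.8435, -0.3878).
Then the next iterate is (p, q)₁ = (0.1565, 2.6122).

(0.1565, 2.6122)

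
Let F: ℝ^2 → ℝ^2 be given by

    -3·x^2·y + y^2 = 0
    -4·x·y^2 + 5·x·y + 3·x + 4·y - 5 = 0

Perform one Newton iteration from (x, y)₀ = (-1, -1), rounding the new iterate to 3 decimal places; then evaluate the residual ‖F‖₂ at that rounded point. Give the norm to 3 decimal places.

64.681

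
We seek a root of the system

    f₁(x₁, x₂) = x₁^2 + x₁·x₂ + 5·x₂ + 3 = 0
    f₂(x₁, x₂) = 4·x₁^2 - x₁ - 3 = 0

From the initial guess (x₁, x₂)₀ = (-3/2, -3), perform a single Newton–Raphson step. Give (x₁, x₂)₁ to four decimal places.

(-0.9231, -0.5110)

At (-3/2, -3): F = (-5.2500, 7.5000).
Jacobian J = [[2·x₁ + x₂, x₁ + 5], [8·x₁ - 1, 0]].
At the point, J = [[-6.0000, 3.5000], [-13.0000, 0.0000]] (det J = 45.5000).
Solving J·Δ = −F gives Δ = (0.5769, 2.4890).
Then the next iterate is (x₁, x₂)₁ = (-0.9231, -0.5110).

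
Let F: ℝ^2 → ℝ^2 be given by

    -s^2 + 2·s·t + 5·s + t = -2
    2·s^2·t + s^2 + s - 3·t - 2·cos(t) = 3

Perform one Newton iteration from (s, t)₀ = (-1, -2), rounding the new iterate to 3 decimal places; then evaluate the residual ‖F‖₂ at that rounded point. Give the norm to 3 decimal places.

110.029

At (-1, -2): F = (-2.000, -0.16771).
Jacobian J = [[-2·s + 2·t + 5, 2·s + 1], [4·s·t + 2·s + 1, 2·s^2 + 2·sin(t) - 3]].
At the point, J = [[3.000, -1.000], [7.000, -2.81859]] (det J = -1.45578).
Solving J·Δ = −F gives Δ = (3.757, 9.271).
Then the next iterate is (s, t)₁ = (2.757, 7.271).
Re-evaluating at (2.757, 7.271): F = (55.54725, 94.97847), so ‖F‖₂ = 110.029.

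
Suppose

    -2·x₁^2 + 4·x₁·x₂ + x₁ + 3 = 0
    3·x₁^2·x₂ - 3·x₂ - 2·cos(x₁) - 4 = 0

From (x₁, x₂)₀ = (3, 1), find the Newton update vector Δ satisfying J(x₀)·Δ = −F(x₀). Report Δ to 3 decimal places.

At (3, 1): F = (0.000, 21.97998).
Jacobian J = [[-4·x₁ + 4·x₂ + 1, 4·x₁], [6·x₁·x₂ + 2·sin(x₁), 3·x₁^2 - 3]].
At the point, J = [[-7.000, 12.000], [18.28224, 24.000]] (det J = -387.38688).
Solving J·Δ = −F gives Δ = (-0.681, -0.397).

(-0.681, -0.397)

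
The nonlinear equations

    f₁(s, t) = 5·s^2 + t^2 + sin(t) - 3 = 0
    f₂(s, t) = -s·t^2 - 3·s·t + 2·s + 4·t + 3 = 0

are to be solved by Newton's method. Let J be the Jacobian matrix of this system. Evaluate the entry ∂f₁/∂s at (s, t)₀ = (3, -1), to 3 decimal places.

30.000

∂f₁/∂s = 10·s.
At (3, -1) this is 30.000.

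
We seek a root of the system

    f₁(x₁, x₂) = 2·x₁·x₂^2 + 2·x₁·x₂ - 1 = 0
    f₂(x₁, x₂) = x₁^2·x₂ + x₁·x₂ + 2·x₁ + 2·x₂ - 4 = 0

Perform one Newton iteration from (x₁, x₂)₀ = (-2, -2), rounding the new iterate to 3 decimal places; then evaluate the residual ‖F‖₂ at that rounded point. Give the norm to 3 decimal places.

7.897

At (-2, -2): F = (-9.000, -16.000).
Jacobian J = [[2·x₂^2 + 2·x₂, 4·x₁·x₂ + 2·x₁], [2·x₁·x₂ + x₂ + 2, x₁^2 + x₁ + 2]].
At the point, J = [[4.000, 12.000], [8.000, 4.000]] (det J = -80.000).
Solving J·Δ = −F gives Δ = (1.950, 0.100).
Then the next iterate is (x₁, x₂)₁ = (-0.050, -1.900).
Re-evaluating at (-0.050, -1.900): F = (-1.171, -7.80975), so ‖F‖₂ = 7.897.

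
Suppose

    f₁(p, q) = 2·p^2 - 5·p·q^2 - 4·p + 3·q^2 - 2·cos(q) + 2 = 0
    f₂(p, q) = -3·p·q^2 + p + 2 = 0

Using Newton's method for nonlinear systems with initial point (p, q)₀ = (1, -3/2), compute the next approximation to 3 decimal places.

(0.658, -1.302)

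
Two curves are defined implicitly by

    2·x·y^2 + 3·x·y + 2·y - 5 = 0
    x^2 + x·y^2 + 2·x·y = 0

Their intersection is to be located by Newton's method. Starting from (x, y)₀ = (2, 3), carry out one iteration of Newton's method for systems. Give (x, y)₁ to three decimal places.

(0.818, 2.278)

At (2, 3): F = (55.000, 34.000).
Jacobian J = [[2·y^2 + 3·y, 4·x·y + 3·x + 2], [2·x + y^2 + 2·y, 2·x·y + 2·x]].
At the point, J = [[27.000, 32.000], [19.000, 16.000]] (det J = -176.000).
Solving J·Δ = −F gives Δ = (-1.182, -0.722).
Then the next iterate is (x, y)₁ = (0.818, 2.278).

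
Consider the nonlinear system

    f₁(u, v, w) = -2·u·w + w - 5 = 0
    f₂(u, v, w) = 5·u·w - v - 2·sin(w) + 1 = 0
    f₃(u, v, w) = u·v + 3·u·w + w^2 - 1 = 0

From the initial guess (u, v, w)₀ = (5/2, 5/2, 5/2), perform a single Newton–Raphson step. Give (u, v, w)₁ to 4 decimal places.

(-1.6991, -0.2980, 3.9989)

At (5/2, 5/2, 5/2): F = (-15.0000, 28.553056, 30.2500).
Jacobian J = [[-2·w, 0, -2·u + 1], [5·w, -1, 5·u - 2·cos(w)], [v + 3·w, u, 3·u + 2·w]].
At the point, J = [[-5.0000, 0.0000, -4.0000], [12.5000, -1.0000, 14.102287], [10.0000, 2.5000, 12.5000]] (det J = 73.778590).
Solving J·Δ = −F gives Δ = (-4.1991, -2.7980, 1.4989).
Then the next iterate is (u, v, w)₁ = (-1.6991, -0.2980, 3.9989).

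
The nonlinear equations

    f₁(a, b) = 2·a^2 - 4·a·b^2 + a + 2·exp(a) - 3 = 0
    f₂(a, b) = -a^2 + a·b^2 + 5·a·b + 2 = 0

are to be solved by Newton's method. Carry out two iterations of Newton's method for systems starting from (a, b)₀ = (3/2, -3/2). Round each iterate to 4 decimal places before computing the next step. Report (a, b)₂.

(0.5042, -0.8884)

At (3/2, -3/2): F = (-1.536622, -8.1250).
Jacobian J = [[4·a - 4·b^2 + 2·exp(a) + 1, -8·a·b], [-2·a + b^2 + 5·b, 2·a·b + 5·a]].
At the point, J = [[6.963378, 18.0000], [-8.2500, 3.0000]] (det J = 169.390134).
Solving J·Δ = −F gives Δ = (-0.8362, 0.4088).
Then the next iterate is (a, b)₁ = (0.6638, -1.0912).
Round to (0.6638, -1.0912) and repeat: F = (-0.732215, -1.271925), J = [[2.776647, 5.794708], [-5.592883, 1.870323]].
Δ = (-0.1596, 0.2028), so (a, b)₂ = (0.5042, -0.8884).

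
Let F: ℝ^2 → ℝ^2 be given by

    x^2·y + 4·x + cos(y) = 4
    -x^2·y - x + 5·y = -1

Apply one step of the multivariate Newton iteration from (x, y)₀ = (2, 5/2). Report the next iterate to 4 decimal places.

At (2, 5/2): F = (13.198856, 1.5000).
Jacobian J = [[2·x·y + 4, x^2 - sin(y)], [-2·x·y - 1, -x^2 + 5]].
At the point, J = [[14.0000, 3.401528], [-11.0000, 1.0000]] (det J = 51.416806).
Solving J·Δ = −F gives Δ = (-0.1575, -3.2322).
Then the next iterate is (x, y)₁ = (1.8425, -0.7322).

(1.8425, -0.7322)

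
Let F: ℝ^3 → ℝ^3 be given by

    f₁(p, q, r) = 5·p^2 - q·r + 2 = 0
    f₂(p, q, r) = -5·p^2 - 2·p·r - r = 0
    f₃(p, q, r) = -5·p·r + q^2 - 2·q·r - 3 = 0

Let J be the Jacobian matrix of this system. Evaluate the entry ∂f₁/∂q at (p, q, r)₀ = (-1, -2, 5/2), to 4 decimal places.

∂f₁/∂q = -r.
At (-1, -2, 5/2) this is -2.5000.

-2.5000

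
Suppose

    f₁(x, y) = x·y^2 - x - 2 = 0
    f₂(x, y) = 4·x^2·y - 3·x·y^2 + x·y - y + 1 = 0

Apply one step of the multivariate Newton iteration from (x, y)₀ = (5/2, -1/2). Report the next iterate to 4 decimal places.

(-0.6154, -1.1154)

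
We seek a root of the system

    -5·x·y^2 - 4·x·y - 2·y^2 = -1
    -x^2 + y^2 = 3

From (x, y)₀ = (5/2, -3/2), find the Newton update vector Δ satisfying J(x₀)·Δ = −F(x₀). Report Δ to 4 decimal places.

At (5/2, -3/2): F = (-16.6250, -7.0000).
Jacobian J = [[-5·y^2 - 4·y, -10·x·y - 4·x - 4·y], [-2·x, 2·y]].
At the point, J = [[-5.2500, 33.5000], [-5.0000, -3.0000]] (det J = 183.2500).
Solving J·Δ = −F gives Δ = (-1.5518, 0.2531).

(-1.5518, 0.2531)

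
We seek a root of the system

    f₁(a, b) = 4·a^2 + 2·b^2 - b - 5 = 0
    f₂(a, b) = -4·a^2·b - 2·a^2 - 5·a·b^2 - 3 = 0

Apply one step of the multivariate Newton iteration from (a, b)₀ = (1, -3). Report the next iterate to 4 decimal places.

At (1, -3): F = (20.0000, -38.0000).
Jacobian J = [[8·a, 4·b - 1], [-8·a·b - 4·a - 5·b^2, -4·a^2 - 10·a·b]].
At the point, J = [[8.0000, -13.0000], [-25.0000, 26.0000]] (det J = -117.0000).
Solving J·Δ = −F gives Δ = (0.2222, 1.6752).
Then the next iterate is (a, b)₁ = (1.2222, -1.3248).

(1.2222, -1.3248)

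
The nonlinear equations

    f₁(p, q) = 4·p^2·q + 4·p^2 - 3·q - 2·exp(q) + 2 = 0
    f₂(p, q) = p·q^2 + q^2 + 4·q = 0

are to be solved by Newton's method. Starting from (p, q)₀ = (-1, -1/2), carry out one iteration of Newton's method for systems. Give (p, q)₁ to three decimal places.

At (-1, -1/2): F = (4.28694, -2.000).
Jacobian J = [[8·p·q + 8·p, 4·p^2 - 2·exp(q) - 3], [q^2, 2·p·q + 2·q + 4]].
At the point, J = [[-4.000, -0.21306], [0.250, 4.000]] (det J = -15.94673).
Solving J·Δ = −F gives Δ = (1.049, 0.434).
Then the next iterate is (p, q)₁ = (0.049, -0.066).

(0.049, -0.066)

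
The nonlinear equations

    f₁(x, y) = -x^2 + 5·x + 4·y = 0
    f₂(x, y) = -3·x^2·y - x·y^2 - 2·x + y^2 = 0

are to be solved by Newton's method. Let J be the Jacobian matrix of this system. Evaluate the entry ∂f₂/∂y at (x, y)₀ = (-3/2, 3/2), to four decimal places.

0.7500

∂f₂/∂y = -3·x^2 - 2·x·y + 2·y.
At (-3/2, 3/2) this is 0.7500.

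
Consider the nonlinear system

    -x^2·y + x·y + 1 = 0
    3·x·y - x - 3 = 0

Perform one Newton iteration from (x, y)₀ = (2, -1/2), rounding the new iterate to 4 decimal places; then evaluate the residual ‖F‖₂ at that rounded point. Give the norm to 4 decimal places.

At (2, -1/2): F = (2.0000, -8.0000).
Jacobian J = [[-2·x·y + y, -x^2 + x], [3·y - 1, 3·x]].
At the point, J = [[1.5000, -2.0000], [-2.5000, 6.0000]] (det J = 4.0000).
Solving J·Δ = −F gives Δ = (1.0000, 1.7500).
Then the next iterate is (x, y)₁ = (3.0000, 1.2500).
Re-evaluating at (3.0000, 1.2500): F = (-6.5000, 5.2500), so ‖F‖₂ = 8.3554.

8.3554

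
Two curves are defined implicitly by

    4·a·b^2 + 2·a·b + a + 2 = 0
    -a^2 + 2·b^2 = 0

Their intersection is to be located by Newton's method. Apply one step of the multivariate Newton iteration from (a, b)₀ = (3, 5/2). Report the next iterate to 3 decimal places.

At (3, 5/2): F = (95.000, 3.500).
Jacobian J = [[4·b^2 + 2·b + 1, 8·a·b + 2·a], [-2·a, 4·b]].
At the point, J = [[31.000, 66.000], [-6.000, 10.000]] (det J = 706.000).
Solving J·Δ = −F gives Δ = (-1.018, -0.961).
Then the next iterate is (a, b)₁ = (1.982, 1.539).

(1.982, 1.539)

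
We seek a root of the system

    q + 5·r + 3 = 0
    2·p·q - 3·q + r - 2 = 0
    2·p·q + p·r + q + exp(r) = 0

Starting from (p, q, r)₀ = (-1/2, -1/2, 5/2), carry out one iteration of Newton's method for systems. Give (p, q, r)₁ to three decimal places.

(11.092, -3.379, 0.076)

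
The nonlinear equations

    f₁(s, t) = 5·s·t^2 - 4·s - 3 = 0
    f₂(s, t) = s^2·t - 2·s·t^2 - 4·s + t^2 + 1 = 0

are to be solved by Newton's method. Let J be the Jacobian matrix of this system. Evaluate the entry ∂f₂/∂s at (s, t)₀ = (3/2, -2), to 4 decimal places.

∂f₂/∂s = 2·s·t - 2·t^2 - 4.
At (3/2, -2) this is -18.0000.

-18.0000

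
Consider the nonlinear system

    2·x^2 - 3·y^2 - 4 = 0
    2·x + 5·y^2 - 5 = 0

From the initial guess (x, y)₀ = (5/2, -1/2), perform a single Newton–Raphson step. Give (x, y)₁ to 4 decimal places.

(1.7411, -0.5536)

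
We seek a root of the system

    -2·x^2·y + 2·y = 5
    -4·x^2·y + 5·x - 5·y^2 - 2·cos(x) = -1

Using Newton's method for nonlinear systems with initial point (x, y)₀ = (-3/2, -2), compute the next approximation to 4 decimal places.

At (-3/2, -2): F = (0.0000, -8.641474).
Jacobian J = [[-4·x·y, -2·x^2 + 2], [-8·x·y + 2·sin(x) + 5, -4·x^2 - 10·y]].
At the point, J = [[-12.0000, -2.5000], [-20.994990, 11.0000]] (det J = -184.487475).
Solving J·Δ = −F gives Δ = (-0.1171, 0.5621).
Then the next iterate is (x, y)₁ = (-1.6171, -1.4379).

(-1.6171, -1.4379)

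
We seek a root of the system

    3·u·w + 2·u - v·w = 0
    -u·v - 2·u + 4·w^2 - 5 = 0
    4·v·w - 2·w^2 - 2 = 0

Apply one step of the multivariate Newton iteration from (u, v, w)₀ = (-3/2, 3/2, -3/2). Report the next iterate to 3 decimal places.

(-1.250, -0.083, -1.000)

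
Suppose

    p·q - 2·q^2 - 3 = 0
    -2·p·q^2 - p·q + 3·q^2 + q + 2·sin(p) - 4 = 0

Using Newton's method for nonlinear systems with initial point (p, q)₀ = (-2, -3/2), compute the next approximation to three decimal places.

(-3.400, -0.900)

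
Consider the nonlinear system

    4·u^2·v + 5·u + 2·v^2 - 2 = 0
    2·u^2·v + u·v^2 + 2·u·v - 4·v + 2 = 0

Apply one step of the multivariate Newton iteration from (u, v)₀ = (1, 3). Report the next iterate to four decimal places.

At (1, 3): F = (33.0000, 11.0000).
Jacobian J = [[8·u·v + 5, 4·u^2 + 4·v], [4·u·v + v^2 + 2·v, 2·u^2 + 2·u·v + 2·u - 4]].
At the point, J = [[29.0000, 16.0000], [27.0000, 6.0000]] (det J = -258.0000).
Solving J·Δ = −F gives Δ = (0.0853, -2.2171).
Then the next iterate is (u, v)₁ = (1.0853, 0.7829).

(1.0853, 0.7829)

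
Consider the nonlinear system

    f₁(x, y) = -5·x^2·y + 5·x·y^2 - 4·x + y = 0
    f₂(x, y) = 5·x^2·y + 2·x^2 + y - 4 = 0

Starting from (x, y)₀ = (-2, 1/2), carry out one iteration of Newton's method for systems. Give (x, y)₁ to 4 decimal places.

(-1.0899, 0.5896)

At (-2, 1/2): F = (-4.0000, 14.5000).
Jacobian J = [[-10·x·y + 5·y^2 - 4, -5·x^2 + 10·x·y + 1], [10·x·y + 4·x, 5·x^2 + 1]].
At the point, J = [[7.2500, -29.0000], [-18.0000, 21.0000]] (det J = -369.7500).
Solving J·Δ = −F gives Δ = (0.9101, 0.0896).
Then the next iterate is (x, y)₁ = (-1.0899, 0.5896).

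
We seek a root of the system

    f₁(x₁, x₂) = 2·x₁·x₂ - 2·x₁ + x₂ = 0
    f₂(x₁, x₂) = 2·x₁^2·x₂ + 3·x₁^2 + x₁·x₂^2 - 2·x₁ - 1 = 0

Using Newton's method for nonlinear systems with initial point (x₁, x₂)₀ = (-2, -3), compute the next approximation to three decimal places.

(-0.262, -3.301)

At (-2, -3): F = (13.000, -27.000).
Jacobian J = [[2·x₂ - 2, 2·x₁ + 1], [4·x₁·x₂ + 6·x₁ + x₂^2 - 2, 2·x₁^2 + 2·x₁·x₂]].
At the point, J = [[-8.000, -3.000], [19.000, 20.000]] (det J = -103.000).
Solving J·Δ = −F gives Δ = (1.738, -0.301).
Then the next iterate is (x₁, x₂)₁ = (-0.262, -3.301).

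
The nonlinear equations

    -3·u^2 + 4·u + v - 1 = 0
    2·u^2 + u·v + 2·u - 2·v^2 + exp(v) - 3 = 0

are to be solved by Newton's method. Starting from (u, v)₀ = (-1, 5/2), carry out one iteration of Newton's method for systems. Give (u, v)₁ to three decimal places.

At (-1, 5/2): F = (-5.500, -5.81751).
Jacobian J = [[-6·u + 4, 1], [4·u + v + 2, u - 4·v + exp(v)]].
At the point, J = [[10.000, 1.000], [0.500, 1.18249]] (det J = 11.32494).
Solving J·Δ = −F gives Δ = (0.061, 4.894).
Then the next iterate is (u, v)₁ = (-0.939, 7.394).

(-0.939, 7.394)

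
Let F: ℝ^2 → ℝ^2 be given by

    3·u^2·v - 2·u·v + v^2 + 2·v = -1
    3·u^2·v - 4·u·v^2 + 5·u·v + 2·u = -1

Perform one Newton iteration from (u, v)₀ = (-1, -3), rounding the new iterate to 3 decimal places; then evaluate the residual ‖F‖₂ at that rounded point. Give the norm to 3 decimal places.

At (-1, -3): F = (-11.000, 41.000).
Jacobian J = [[6·u·v - 2·v, 3·u^2 - 2·u + 2·v + 2], [6·u·v - 4·v^2 + 5·v + 2, 3·u^2 - 8·u·v + 5·u]].
At the point, J = [[24.000, 1.000], [-31.000, -26.000]] (det J = -593.000).
Solving J·Δ = −F gives Δ = (0.413, 1.084).
Then the next iterate is (u, v)₁ = (-0.587, -1.916).
Re-evaluating at (-0.587, -1.916): F = (-3.39091, 12.08852), so ‖F‖₂ = 12.555.

12.555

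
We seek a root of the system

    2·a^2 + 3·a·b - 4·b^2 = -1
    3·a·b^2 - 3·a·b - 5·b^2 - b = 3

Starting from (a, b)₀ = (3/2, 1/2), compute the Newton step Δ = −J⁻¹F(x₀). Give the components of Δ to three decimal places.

(-0.842, -0.874)

At (3/2, 1/2): F = (6.750, -5.875).
Jacobian J = [[4·a + 3·b, 3·a - 8·b], [3·b^2 - 3·b, 6·a·b - 3·a - 10·b - 1]].
At the point, J = [[7.500, 0.500], [-0.750, -6.000]] (det J = -44.625).
Solving J·Δ = −F gives Δ = (-0.842, -0.874).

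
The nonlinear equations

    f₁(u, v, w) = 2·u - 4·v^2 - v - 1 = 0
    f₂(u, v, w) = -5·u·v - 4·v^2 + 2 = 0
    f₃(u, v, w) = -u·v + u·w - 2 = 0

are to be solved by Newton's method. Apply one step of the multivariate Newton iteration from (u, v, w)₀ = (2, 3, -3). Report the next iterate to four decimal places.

At (2, 3, -3): F = (-36.0000, -64.0000, -14.0000).
Jacobian J = [[2, -8·v - 1, 0], [-5·v, -5·u - 8·v, 0], [-v + w, -u, u]].
At the point, J = [[2.0000, -25.0000, 0.0000], [-15.0000, -34.0000, 0.0000], [-6.0000, -2.0000, 2.0000]] (det J = -886.0000).
Solving J·Δ = −F gives Δ = (-0.8488, -1.5079, 2.9458).
Then the next iterate is (u, v, w)₁ = (1.1512, 1.4921, -0.0542).

(1.1512, 1.4921, -0.0542)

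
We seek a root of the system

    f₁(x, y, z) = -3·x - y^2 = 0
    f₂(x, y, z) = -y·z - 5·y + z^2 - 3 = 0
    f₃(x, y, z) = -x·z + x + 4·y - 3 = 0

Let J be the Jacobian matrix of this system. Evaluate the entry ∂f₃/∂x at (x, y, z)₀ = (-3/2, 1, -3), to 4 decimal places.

4.0000

∂f₃/∂x = -z + 1.
At (-3/2, 1, -3) this is 4.0000.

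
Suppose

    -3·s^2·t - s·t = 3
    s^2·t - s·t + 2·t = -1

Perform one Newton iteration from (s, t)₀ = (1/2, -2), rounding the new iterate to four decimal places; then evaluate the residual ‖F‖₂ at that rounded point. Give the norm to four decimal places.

1.4936

At (1/2, -2): F = (-0.5000, -2.5000).
Jacobian J = [[-6·s·t - t, -3·s^2 - s], [2·s·t - t, s^2 - s + 2]].
At the point, J = [[8.0000, -1.2500], [0.0000, 1.7500]] (det J = 14.0000).
Solving J·Δ = −F gives Δ = (0.2857, 1.4286).
Then the next iterate is (s, t)₁ = (0.7857, -0.5714).
Re-evaluating at (0.7857, -0.5714): F = (-1.492833, -0.046590), so ‖F‖₂ = 1.4936.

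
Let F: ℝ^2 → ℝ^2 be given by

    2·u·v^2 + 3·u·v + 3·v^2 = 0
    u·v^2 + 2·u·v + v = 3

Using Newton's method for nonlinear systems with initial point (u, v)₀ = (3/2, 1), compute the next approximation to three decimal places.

(3.724, -0.310)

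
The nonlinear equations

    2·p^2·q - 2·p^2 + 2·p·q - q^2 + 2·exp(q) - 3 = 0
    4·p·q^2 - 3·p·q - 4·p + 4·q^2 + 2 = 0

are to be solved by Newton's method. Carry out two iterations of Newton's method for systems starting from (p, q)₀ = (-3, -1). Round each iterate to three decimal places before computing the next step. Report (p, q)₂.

At (-3, -1): F = (-33.26424, -3.000).
Jacobian J = [[4·p·q - 4·p + 2·q, 2·p^2 + 2·p - 2·q + 2·exp(q)], [4·q^2 - 3·q - 4, 8·p·q - 3·p + 8·q]].
At the point, J = [[22.000, 14.73576], [3.000, 25.000]] (det J = 505.79272).
Solving J·Δ = −F gives Δ = (1.557, -0.067).
Then the next iterate is (p, q)₁ = (-1.443, -1.067).
Round to (-1.443, -1.067) and repeat: F = (-8.97907, 1.13555), J = [[9.79672, 4.10058], [3.75496, 8.11045]].
Δ = (1.210, -0.700), so (p, q)₂ = (-0.233, -1.767).

(-0.233, -1.767)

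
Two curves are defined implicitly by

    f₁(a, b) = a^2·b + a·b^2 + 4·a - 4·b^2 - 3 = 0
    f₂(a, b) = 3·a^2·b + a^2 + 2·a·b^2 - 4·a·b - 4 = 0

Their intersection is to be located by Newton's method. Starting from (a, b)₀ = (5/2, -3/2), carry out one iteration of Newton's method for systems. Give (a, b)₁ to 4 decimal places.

(2.1159, -1.0098)

At (5/2, -3/2): F = (-5.7500, 0.3750).
Jacobian J = [[2·a·b + b^2 + 4, a^2 + 2·a·b - 8·b], [6·a·b + 2·a + 2·b^2 - 4·b, 3·a^2 + 4·a·b - 4·a]].
At the point, J = [[-1.2500, 10.7500], [-7.0000, -6.2500]] (det J = 83.0625).
Solving J·Δ = −F gives Δ = (-0.3841, 0.4902).
Then the next iterate is (a, b)₁ = (2.1159, -1.0098).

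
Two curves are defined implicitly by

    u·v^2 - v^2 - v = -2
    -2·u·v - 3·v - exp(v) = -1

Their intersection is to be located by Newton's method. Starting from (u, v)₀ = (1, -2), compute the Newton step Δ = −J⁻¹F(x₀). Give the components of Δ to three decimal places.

At (1, -2): F = (4.000, 10.86466).
Jacobian J = [[v^2, 2·u·v - 2·v - 1], [-2·v, -2·u - exp(v) - 3]].
At the point, J = [[4.000, -1.000], [4.000, -5.13534]] (det J = -16.54134).
Solving J·Δ = −F gives Δ = (-0.585, 1.660).

(-0.585, 1.660)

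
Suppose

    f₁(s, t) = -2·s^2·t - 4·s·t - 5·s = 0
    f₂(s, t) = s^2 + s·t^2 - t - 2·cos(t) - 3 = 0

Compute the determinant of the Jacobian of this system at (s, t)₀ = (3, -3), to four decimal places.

J = [[-4·s·t - 4·t - 5, -2·s^2 - 4·s], [2·s + t^2, 2·s·t + 2·sin(t) - 1]].
At the point, J = [[43.0000, -30.0000], [15.0000, -19.282240]].
det J = -379.1363.

-379.1363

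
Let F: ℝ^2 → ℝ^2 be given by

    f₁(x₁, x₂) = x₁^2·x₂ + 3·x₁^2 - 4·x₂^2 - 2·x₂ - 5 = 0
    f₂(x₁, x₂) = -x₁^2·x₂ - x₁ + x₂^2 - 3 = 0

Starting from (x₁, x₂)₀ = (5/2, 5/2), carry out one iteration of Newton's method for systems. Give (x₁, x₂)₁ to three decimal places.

At (5/2, 5/2): F = (-0.625, -14.875).
Jacobian J = [[2·x₁·x₂ + 6·x₁, x₁^2 - 8·x₂ - 2], [-2·x₁·x₂ - 1, -x₁^2 + 2·x₂]].
At the point, J = [[27.500, -15.750], [-13.500, -1.250]] (det J = -247.000).
Solving J·Δ = −F gives Δ = (-0.945, -1.690).
Then the next iterate is (x₁, x₂)₁ = (1.555, 0.810).

(1.555, 0.810)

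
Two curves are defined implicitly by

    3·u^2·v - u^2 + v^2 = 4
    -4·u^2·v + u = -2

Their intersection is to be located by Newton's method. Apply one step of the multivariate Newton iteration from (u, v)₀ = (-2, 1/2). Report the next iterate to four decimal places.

At (-2, 1/2): F = (-1.7500, -8.0000).
Jacobian J = [[6·u·v - 2·u, 3·u^2 + 2·v], [-8·u·v + 1, -4·u^2]].
At the point, J = [[-2.0000, 13.0000], [9.0000, -16.0000]] (det J = -85.0000).
Solving J·Δ = −F gives Δ = (1.5529, 0.3735).
Then the next iterate is (u, v)₁ = (-0.4471, 0.8735).

(-0.4471, 0.8735)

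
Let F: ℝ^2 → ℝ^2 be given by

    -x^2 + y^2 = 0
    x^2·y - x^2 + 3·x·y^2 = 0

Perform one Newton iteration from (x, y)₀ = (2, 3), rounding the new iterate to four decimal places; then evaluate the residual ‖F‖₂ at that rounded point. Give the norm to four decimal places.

At (2, 3): F = (5.0000, 62.0000).
Jacobian J = [[-2·x, 2·y], [2·x·y - 2·x + 3·y^2, x^2 + 6·x·y]].
At the point, J = [[-4.0000, 6.0000], [35.0000, 40.0000]] (det J = -370.0000).
Solving J·Δ = −F gives Δ = (-0.4649, -1.1432).
Then the next iterate is (x, y)₁ = (1.5351, 1.8568).
Re-evaluating at (1.5351, 1.8568): F = (1.091174, 17.896798), so ‖F‖₂ = 17.9300.

17.9300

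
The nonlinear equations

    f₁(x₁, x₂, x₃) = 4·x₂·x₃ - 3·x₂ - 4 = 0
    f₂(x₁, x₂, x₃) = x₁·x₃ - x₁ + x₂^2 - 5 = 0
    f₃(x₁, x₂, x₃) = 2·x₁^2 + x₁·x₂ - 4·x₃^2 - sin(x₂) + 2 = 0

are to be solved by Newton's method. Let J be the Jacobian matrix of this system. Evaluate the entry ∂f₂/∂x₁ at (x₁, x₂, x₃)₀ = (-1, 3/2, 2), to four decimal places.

1.0000

∂f₂/∂x₁ = x₃ - 1.
At (-1, 3/2, 2) this is 1.0000.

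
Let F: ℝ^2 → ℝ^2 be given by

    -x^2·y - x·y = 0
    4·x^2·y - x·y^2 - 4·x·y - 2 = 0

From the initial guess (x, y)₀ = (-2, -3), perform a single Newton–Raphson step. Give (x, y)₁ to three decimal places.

(-8.667, 30.000)

At (-2, -3): F = (6.000, -56.000).
Jacobian J = [[-2·x·y - y, -x^2 - x], [8·x·y - y^2 - 4·y, 4·x^2 - 2·x·y - 4·x]].
At the point, J = [[-9.000, -2.000], [51.000, 12.000]] (det J = -6.000).
Solving J·Δ = −F gives Δ = (-6.667, 33.000).
Then the next iterate is (x, y)₁ = (-8.667, 30.000).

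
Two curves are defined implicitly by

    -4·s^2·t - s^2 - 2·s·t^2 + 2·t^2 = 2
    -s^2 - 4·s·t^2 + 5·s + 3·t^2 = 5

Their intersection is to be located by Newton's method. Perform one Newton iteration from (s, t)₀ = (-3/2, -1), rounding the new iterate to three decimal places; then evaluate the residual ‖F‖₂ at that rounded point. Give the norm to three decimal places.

At (-3/2, -1): F = (9.750, -5.750).
Jacobian J = [[-8·s·t - 2·s - 2·t^2, -4·s^2 - 4·s·t + 4·t], [-2·s - 4·t^2 + 5, -8·s·t + 6·t]].
At the point, J = [[-11.000, -19.000], [4.000, -18.000]] (det J = 274.000).
Solving J·Δ = −F gives Δ = (1.039, -0.089).
Then the next iterate is (s, t)₁ = (-0.461, -1.089).
Re-evaluating at (-0.461, -1.089): F = (2.17848, -1.77292), so ‖F‖₂ = 2.809.

2.809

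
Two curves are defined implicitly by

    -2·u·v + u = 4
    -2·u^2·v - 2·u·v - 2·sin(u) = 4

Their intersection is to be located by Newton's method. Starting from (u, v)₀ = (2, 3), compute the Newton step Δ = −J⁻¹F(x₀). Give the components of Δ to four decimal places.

(0.0128, -3.5160)

At (2, 3): F = (-14.0000, -41.818595).
Jacobian J = [[-2·v + 1, -2·u], [-4·u·v - 2·v - 2·cos(u), -2·u^2 - 2·u]].
At the point, J = [[-5.0000, -4.0000], [-29.167706, -12.0000]] (det J = -56.670825).
Solving J·Δ = −F gives Δ = (0.0128, -3.5160).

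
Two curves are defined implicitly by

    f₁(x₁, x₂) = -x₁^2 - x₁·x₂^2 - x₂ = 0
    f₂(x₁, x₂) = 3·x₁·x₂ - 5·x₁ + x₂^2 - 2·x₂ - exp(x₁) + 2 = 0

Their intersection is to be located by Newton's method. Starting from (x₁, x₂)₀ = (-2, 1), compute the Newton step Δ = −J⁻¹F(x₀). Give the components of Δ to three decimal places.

(0.294, 0.706)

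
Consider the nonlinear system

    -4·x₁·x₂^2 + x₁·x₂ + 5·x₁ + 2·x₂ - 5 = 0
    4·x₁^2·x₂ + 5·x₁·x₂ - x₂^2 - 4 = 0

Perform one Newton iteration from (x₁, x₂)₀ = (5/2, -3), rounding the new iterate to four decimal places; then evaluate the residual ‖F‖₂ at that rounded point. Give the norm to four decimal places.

47.9902

At (5/2, -3): F = (-96.0000, -125.5000).
Jacobian J = [[-4·x₂^2 + x₂ + 5, -8·x₁·x₂ + x₁ + 2], [8·x₁·x₂ + 5·x₂, 4·x₁^2 + 5·x₁ - 2·x₂]].
At the point, J = [[-34.0000, 64.5000], [-75.0000, 43.5000]] (det J = 3358.5000).
Solving J·Δ = −F gives Δ = (-1.1668, 0.8733).
Then the next iterate is (x₁, x₂)₁ = (1.3332, -2.1267).
Re-evaluating at (1.3332, -2.1267): F = (-29.542186, -37.819611), so ‖F‖₂ = 47.9902.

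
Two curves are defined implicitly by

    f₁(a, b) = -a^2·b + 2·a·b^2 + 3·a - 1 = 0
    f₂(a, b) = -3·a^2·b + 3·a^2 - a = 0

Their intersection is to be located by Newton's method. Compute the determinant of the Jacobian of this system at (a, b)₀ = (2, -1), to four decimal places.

J = [[-2·a·b + 2·b^2 + 3, -a^2 + 4·a·b], [-6·a·b + 6·a - 1, -3·a^2]].
At the point, J = [[9.0000, -12.0000], [23.0000, -12.0000]].
det J = 168.0000.

168.0000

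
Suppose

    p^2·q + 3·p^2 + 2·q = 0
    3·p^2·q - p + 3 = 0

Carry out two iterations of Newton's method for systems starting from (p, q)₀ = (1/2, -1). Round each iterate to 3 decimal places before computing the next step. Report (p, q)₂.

At (1/2, -1): F = (-1.500, 1.750).
Jacobian J = [[2·p·q + 6·p, p^2 + 2], [6·p·q - 1, 3·p^2]].
At the point, J = [[2.000, 2.250], [-4.000, 0.750]] (det J = 10.500).
Solving J·Δ = −F gives Δ = (0.482, 0.238).
Then the next iterate is (p, q)₁ = (0.982, -0.762).
Round to (0.982, -0.762) and repeat: F = (0.63416, -0.18644), J = [[4.39543, 2.96432], [-5.48970, 2.89297]].
Δ = (-0.082, -0.092), so (p, q)₂ = (0.900, -0.854).

(0.900, -0.854)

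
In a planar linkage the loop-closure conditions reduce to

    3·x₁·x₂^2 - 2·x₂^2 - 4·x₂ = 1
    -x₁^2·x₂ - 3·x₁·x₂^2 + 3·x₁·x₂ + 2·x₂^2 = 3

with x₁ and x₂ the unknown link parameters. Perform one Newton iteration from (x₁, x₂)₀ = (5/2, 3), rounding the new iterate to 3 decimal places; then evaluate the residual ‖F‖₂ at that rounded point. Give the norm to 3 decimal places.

63.511

At (5/2, 3): F = (36.500, -48.750).
Jacobian J = [[3·x₂^2, 6·x₁·x₂ - 4·x₂ - 4], [-2·x₁·x₂ - 3·x₂^2 + 3·x₂, -x₁^2 - 6·x₁·x₂ + 3·x₁ + 4·x₂]].
At the point, J = [[27.000, 29.000], [-33.000, -31.750]] (det J = 99.750).
Solving J·Δ = −F gives Δ = (-2.555, 1.120).
Then the next iterate is (x₁, x₂)₁ = (-0.055, 4.120).
Re-evaluating at (-0.055, 4.120): F = (-54.22958, 33.05731), so ‖F‖₂ = 63.511.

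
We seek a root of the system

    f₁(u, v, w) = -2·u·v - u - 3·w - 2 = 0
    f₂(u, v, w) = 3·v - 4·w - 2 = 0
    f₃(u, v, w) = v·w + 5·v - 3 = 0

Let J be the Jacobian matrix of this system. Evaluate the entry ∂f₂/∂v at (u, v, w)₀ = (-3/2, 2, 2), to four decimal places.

3.0000

∂f₂/∂v = 3.
At (-3/2, 2, 2) this is 3.0000.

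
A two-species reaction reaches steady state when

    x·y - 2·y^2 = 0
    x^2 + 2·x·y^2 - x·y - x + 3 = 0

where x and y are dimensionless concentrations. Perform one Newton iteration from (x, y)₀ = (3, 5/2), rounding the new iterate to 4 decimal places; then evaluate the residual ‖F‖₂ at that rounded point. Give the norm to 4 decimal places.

12.2987

At (3, 5/2): F = (-5.0000, 39.0000).
Jacobian J = [[y, x - 4·y], [2·x + 2·y^2 - y - 1, 4·x·y - x]].
At the point, J = [[2.5000, -7.0000], [15.0000, 27.0000]] (det J = 172.5000).
Solving J·Δ = −F gives Δ = (-0.8000, -1.0000).
Then the next iterate is (x, y)₁ = (2.2000, 1.5000).
Re-evaluating at (2.2000, 1.5000): F = (-1.2000, 12.2400), so ‖F‖₂ = 12.2987.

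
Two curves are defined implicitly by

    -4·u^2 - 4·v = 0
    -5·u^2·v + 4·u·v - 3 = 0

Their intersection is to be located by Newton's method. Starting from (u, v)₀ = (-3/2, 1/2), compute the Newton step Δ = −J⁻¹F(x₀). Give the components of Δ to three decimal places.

(0.848, -0.207)

At (-3/2, 1/2): F = (-11.000, -11.625).
Jacobian J = [[-8·u, -4], [-10·u·v + 4·v, -5·u^2 + 4·u]].
At the point, J = [[12.000, -4.000], [9.500, -17.250]] (det J = -169.000).
Solving J·Δ = −F gives Δ = (0.848, -0.207).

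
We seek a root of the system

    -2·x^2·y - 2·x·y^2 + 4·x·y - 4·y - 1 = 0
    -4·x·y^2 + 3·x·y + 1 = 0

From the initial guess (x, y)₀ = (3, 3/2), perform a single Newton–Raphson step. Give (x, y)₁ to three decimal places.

At (3, 3/2): F = (-29.500, -12.500).
Jacobian J = [[-4·x·y - 2·y^2 + 4·y, -2·x^2 - 4·x·y + 4·x - 4], [-4·y^2 + 3·y, -8·x·y + 3·x]].
At the point, J = [[-16.500, -28.000], [-4.500, -27.000]] (det J = 319.500).
Solving J·Δ = −F gives Δ = (-1.397, -0.230).
Then the next iterate is (x, y)₁ = (1.603, 1.270).

(1.603, 1.270)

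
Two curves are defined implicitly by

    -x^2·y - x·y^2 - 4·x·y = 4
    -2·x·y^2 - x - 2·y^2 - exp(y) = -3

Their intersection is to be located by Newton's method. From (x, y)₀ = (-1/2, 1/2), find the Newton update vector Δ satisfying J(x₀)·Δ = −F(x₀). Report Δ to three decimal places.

(-0.542, 0.912)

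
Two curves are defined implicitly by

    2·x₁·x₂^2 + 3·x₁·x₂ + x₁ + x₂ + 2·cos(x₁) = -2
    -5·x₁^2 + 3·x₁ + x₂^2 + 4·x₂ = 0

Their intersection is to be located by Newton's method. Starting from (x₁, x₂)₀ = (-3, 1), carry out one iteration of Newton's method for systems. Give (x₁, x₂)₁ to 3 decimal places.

(-1.449, 0.638)

At (-3, 1): F = (-16.97998, -49.000).
Jacobian J = [[2·x₂^2 + 3·x₂ - 2·sin(x₁) + 1, 4·x₁·x₂ + 3·x₁ + 1], [-10·x₁ + 3, 2·x₂ + 4]].
At the point, J = [[6.28224, -20.000], [33.000, 6.000]] (det J = 697.69344).
Solving J·Δ = −F gives Δ = (1.551, -0.362).
Then the next iterate is (x₁, x₂)₁ = (-1.449, 0.638).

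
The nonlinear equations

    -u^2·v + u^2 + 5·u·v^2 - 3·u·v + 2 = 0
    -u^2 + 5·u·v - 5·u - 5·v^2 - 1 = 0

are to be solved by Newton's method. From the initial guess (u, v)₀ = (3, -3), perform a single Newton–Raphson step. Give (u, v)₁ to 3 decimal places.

(7.872, 2.370)

At (3, -3): F = (200.000, -115.000).
Jacobian J = [[-2·u·v + 2·u + 5·v^2 - 3·v, -u^2 + 10·u·v - 3·u], [-2·u + 5·v - 5, 5·u - 10·v]].
At the point, J = [[78.000, -108.000], [-26.000, 45.000]] (det J = 702.000).
Solving J·Δ = −F gives Δ = (4.872, 5.370).
Then the next iterate is (u, v)₁ = (7.872, 2.370).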